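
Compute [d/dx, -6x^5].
- 30 x^{4}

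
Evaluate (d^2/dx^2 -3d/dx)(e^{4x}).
4 e^{4 x}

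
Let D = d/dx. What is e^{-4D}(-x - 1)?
3 - x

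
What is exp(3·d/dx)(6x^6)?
6 x^{6} + 108 x^{5} + 810 x^{4} + 3240 x^{3} + 7290 x^{2} + 8748 x + 4374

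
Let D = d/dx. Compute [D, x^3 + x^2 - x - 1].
3 x^{2} + 2 x - 1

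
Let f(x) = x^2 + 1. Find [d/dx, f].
2 x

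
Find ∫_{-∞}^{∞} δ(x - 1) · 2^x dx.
2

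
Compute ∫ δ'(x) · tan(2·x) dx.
-2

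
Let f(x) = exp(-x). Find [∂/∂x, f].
- e^{- x}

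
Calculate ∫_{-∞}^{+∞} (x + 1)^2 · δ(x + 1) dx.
0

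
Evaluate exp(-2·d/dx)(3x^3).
3 x^{3} - 18 x^{2} + 36 x - 24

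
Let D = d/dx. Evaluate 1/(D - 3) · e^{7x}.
\frac{e^{7 x}}{4}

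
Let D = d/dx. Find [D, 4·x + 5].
4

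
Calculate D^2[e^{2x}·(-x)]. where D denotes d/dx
4 \left(- x - 1\right) e^{2 x}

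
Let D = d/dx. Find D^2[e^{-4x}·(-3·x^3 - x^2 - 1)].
2 \left(- 24 x^{3} + 28 x^{2} - x - 9\right) e^{- 4 x}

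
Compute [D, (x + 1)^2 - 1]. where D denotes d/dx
2 x + 2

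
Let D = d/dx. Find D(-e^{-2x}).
2 e^{- 2 x}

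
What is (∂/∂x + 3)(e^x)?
4 e^{x}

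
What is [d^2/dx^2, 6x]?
12\frac{d}{dx}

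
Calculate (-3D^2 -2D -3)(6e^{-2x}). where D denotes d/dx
- 66 e^{- 2 x}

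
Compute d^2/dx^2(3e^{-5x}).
75 e^{- 5 x}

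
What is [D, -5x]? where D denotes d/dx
-5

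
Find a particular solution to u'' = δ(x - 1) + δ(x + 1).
\frac{|x - 1|}{2} + \frac{|x + 1|}{2}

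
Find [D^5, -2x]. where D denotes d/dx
-10D^{4}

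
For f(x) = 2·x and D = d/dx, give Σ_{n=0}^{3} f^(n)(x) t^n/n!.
2 t + 2 x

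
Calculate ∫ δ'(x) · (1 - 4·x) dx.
4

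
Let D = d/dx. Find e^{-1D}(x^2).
x^{2} - 2 x + 1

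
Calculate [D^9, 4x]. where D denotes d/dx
36D^{8}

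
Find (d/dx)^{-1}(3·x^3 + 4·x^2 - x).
\frac{3 x^{4}}{4} + \frac{4 x^{3}}{3} - \frac{x^{2}}{2}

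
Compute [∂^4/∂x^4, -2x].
-8\frac{d^{3}}{dx^{3}}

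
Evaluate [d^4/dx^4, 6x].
24\frac{d^{3}}{dx^{3}}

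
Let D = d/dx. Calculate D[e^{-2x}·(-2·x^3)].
x^{2} \left(4 x - 6\right) e^{- 2 x}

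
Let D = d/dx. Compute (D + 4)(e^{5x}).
9 e^{5 x}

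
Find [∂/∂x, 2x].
2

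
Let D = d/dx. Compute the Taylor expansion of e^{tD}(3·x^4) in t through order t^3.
3 x \left(4 t^{3} + 6 t^{2} x + 4 t x^{2} + x^{3}\right)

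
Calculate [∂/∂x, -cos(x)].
\sin{\left(x \right)}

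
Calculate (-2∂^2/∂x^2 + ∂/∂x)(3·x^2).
6 x - 12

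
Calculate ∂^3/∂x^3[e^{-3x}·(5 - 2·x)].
27 \left(2 x - 7\right) e^{- 3 x}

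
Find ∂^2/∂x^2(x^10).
90 x^{8}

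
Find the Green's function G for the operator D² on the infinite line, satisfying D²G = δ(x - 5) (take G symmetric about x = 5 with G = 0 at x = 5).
\frac{|x - 5|}{2}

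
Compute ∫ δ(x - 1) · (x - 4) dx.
-3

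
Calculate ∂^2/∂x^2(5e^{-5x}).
125 e^{- 5 x}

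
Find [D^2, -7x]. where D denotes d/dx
-14D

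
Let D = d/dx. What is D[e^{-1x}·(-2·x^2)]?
2 x \left(x - 2\right) e^{- x}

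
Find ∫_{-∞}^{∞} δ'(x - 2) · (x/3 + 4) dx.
- \frac{1}{3}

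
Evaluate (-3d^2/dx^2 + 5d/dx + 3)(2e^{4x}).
- 50 e^{4 x}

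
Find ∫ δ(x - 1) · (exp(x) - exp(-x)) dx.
2 \sinh{\left(1 \right)}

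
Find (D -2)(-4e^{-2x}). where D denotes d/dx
16 e^{- 2 x}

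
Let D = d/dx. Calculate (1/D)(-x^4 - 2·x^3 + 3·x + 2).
- \frac{x^{5}}{5} - \frac{x^{4}}{2} + \frac{3 x^{2}}{2} + 2 x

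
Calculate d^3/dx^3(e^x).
e^{x}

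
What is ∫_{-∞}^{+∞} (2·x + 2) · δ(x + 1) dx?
0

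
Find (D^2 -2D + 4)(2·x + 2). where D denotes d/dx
8 x + 4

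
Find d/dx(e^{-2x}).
- 2 e^{- 2 x}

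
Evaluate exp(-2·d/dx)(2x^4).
2 x^{4} - 16 x^{3} + 48 x^{2} - 64 x + 32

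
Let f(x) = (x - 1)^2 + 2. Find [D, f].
2 x - 2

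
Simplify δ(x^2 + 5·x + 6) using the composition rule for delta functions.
\frac{\delta(x + 3) + \delta(x + 2)}{1}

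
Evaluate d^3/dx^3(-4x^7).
- 840 x^{4}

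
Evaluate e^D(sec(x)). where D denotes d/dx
\sec{\left(x + 1 \right)}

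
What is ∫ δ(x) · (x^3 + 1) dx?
1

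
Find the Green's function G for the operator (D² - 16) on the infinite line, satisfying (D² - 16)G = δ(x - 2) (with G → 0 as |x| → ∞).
-\frac{e^{-4|x - 2|}}{8}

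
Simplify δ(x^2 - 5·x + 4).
\frac{\delta(x - 1) + \delta(x - 4)}{3}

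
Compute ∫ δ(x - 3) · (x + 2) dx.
5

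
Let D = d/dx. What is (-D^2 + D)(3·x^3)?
9 x \left(x - 2\right)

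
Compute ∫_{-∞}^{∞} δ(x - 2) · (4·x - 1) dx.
7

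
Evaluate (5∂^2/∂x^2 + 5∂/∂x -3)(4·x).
20 - 12 x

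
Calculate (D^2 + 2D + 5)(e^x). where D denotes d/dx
8 e^{x}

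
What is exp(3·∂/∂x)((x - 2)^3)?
x^{3} + 3 x^{2} + 3 x + 1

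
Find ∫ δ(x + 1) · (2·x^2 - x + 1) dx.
4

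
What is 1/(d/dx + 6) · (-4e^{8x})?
- \frac{2 e^{8 x}}{7}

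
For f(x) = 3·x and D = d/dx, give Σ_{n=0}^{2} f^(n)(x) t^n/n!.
3 t + 3 x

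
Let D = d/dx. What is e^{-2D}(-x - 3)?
- x - 1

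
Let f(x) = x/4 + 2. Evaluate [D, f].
\frac{1}{4}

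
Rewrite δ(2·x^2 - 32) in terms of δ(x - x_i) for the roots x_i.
\frac{\delta(x - 4) + \delta(x + 4)}{16}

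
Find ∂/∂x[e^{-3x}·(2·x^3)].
6 x^{2} \left(1 - x\right) e^{- 3 x}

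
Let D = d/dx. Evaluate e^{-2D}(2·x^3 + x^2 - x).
2 x^{3} - 11 x^{2} + 19 x - 10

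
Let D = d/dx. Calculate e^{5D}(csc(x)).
\csc{\left(x + 5 \right)}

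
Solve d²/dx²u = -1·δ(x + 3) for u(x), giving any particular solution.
-\frac{|x + 3|}{2}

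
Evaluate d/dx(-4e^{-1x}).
4 e^{- x}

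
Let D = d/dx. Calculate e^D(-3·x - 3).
- 3 x - 6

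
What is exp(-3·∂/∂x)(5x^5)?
5 x^{5} - 75 x^{4} + 450 x^{3} - 1350 x^{2} + 2025 x - 1215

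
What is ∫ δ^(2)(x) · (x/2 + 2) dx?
0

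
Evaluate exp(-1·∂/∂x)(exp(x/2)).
e^{\frac{x}{2} - \frac{1}{2}}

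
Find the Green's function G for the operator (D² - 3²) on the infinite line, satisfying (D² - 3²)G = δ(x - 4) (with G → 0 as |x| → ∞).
-\frac{e^{-3|x - 4|}}{6}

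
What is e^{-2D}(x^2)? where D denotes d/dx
x^{2} - 4 x + 4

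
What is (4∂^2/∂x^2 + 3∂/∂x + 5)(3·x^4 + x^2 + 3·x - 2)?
15 x^{4} + 36 x^{3} + 149 x^{2} + 21 x + 7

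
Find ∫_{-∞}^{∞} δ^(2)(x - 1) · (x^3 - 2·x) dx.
6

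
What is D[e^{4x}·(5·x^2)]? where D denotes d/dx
10 x \left(2 x + 1\right) e^{4 x}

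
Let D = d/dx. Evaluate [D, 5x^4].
20 x^{3}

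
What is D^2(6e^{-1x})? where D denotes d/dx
6 e^{- x}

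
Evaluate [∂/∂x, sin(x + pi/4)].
\cos{\left(x + \frac{\pi}{4} \right)}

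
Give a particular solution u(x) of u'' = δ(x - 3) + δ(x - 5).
\frac{|x - 3|}{2} + \frac{|x - 5|}{2}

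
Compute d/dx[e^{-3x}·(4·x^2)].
4 x \left(2 - 3 x\right) e^{- 3 x}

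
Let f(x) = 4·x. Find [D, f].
4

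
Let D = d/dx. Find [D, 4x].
4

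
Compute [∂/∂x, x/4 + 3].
\frac{1}{4}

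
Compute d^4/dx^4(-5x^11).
- 39600 x^{7}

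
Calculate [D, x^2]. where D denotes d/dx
2 x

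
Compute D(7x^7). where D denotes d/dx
49 x^{6}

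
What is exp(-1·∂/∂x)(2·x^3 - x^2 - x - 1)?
2 x^{3} - 7 x^{2} + 7 x - 3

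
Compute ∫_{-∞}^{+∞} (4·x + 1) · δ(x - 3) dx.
13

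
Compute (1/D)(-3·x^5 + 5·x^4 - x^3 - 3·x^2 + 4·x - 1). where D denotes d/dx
- \frac{x^{6}}{2} + x^{5} - \frac{x^{4}}{4} - x^{3} + 2 x^{2} - x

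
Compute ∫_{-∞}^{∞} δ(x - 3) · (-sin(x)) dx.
- \sin{\left(3 \right)}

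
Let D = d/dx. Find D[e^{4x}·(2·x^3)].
x^{2} \left(8 x + 6\right) e^{4 x}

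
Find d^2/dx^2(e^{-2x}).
4 e^{- 2 x}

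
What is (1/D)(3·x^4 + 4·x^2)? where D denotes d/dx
\frac{3 x^{5}}{5} + \frac{4 x^{3}}{3}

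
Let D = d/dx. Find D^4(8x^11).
63360 x^{7}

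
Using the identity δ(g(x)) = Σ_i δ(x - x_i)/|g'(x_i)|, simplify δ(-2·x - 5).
\frac{\delta(x + 5/2)}{2}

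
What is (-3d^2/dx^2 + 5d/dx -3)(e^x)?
- e^{x}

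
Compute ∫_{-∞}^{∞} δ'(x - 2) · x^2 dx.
-4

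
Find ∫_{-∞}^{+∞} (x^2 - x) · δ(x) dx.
0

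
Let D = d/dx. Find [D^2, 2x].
4D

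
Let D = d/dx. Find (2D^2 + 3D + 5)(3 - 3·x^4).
- 15 x^{4} - 36 x^{3} - 72 x^{2} + 15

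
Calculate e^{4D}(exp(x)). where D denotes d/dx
e^{x + 4}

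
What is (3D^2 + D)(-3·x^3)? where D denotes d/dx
9 x \left(- x - 6\right)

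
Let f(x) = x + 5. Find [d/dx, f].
1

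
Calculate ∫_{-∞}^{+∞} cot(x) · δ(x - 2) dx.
\cot{\left(2 \right)}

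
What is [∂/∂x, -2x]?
-2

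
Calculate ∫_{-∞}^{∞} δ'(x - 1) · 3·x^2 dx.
-6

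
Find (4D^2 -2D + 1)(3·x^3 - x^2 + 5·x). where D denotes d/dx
3 x^{3} - 19 x^{2} + 81 x - 18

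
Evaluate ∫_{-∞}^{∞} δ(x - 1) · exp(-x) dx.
e^{-1}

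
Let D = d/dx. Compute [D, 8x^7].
56 x^{6}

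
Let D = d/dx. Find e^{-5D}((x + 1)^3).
x^{3} - 12 x^{2} + 48 x - 64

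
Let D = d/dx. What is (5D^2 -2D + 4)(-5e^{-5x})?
- 695 e^{- 5 x}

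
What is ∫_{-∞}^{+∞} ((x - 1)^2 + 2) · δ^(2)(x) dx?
2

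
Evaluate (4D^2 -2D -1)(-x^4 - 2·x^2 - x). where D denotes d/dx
x^{4} + 8 x^{3} - 46 x^{2} + 9 x - 14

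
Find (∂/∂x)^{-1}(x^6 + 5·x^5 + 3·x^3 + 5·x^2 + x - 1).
\frac{x^{7}}{7} + \frac{5 x^{6}}{6} + \frac{3 x^{4}}{4} + \frac{5 x^{3}}{3} + \frac{x^{2}}{2} - x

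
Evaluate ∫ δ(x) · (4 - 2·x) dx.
4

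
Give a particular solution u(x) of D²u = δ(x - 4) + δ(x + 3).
\frac{|x - 4|}{2} + \frac{|x + 3|}{2}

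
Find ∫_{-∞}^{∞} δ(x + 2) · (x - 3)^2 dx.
25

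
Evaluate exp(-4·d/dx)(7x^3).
7 x^{3} - 84 x^{2} + 336 x - 448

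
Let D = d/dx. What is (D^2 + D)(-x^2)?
- 2 x - 2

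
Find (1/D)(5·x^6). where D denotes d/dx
\frac{5 x^{7}}{7}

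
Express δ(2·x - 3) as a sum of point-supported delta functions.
\frac{\delta(x - 3/2)}{2}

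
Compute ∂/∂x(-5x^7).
- 35 x^{6}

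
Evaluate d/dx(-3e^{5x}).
- 15 e^{5 x}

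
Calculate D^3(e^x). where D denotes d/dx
e^{x}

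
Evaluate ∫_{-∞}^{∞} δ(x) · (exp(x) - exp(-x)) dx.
0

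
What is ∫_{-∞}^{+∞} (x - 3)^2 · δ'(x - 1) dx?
4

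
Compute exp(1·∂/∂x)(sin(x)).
\sin{\left(x + 1 \right)}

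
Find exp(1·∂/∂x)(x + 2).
x + 3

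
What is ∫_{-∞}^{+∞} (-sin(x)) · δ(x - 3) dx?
- \sin{\left(3 \right)}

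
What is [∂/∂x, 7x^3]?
21 x^{2}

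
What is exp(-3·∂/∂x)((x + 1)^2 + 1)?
x^{2} - 4 x + 5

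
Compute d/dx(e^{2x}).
2 e^{2 x}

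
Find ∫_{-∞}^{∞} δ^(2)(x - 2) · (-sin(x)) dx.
\sin{\left(2 \right)}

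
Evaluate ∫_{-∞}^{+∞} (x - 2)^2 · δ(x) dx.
4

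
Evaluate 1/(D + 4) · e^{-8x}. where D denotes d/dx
- \frac{e^{- 8 x}}{4}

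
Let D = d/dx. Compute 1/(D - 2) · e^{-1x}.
- \frac{e^{- x}}{3}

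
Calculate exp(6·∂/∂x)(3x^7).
3 x^{7} + 126 x^{6} + 2268 x^{5} + 22680 x^{4} + 136080 x^{3} + 489888 x^{2} + 979776 x + 839808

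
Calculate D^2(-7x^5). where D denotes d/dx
- 140 x^{3}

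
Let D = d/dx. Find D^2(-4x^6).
- 120 x^{4}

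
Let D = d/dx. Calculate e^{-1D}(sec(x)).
\sec{\left(x - 1 \right)}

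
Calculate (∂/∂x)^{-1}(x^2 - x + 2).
\frac{x^{3}}{3} - \frac{x^{2}}{2} + 2 x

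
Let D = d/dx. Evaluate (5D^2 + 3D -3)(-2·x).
6 x - 6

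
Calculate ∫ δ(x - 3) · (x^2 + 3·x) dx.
18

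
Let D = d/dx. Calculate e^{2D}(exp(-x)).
e^{- x - 2}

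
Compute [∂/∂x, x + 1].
1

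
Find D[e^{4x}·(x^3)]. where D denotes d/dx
x^{2} \left(4 x + 3\right) e^{4 x}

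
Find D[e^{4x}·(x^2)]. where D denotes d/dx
2 x \left(2 x + 1\right) e^{4 x}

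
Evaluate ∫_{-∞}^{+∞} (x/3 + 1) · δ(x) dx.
1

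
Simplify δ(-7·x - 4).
\frac{\delta(x + 4/7)}{7}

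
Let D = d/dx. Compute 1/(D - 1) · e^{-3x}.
- \frac{e^{- 3 x}}{4}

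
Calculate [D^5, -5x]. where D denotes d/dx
-25D^{4}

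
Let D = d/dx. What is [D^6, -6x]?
-36D^{5}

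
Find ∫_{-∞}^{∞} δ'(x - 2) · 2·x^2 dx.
-8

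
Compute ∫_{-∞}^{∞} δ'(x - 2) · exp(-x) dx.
e^{-2}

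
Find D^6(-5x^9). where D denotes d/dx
- 302400 x^{3}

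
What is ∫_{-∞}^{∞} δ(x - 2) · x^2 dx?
4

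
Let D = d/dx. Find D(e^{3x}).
3 e^{3 x}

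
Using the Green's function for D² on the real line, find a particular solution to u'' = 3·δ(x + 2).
\frac{3|x + 2|}{2}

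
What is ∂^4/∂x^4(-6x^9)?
- 18144 x^{5}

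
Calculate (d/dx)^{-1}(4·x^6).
\frac{4 x^{7}}{7}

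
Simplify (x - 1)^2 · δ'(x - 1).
0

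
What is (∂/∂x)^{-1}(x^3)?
\frac{x^{4}}{4}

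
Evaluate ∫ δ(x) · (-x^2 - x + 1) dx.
1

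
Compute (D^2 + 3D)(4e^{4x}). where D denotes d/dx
112 e^{4 x}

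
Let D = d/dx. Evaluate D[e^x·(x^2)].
x \left(x + 2\right) e^{x}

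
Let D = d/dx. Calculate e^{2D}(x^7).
x^{7} + 14 x^{6} + 84 x^{5} + 280 x^{4} + 560 x^{3} + 672 x^{2} + 448 x + 128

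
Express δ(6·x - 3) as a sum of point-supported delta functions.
\frac{\delta(x - 1/2)}{6}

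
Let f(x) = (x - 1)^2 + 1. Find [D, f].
2 x - 2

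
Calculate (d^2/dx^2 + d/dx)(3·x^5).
15 x^{3} \left(x + 4\right)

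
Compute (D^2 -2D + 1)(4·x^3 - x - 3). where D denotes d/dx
4 x^{3} - 24 x^{2} + 23 x - 1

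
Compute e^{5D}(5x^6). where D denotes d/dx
5 x^{6} + 150 x^{5} + 1875 x^{4} + 12500 x^{3} + 46875 x^{2} + 93750 x + 78125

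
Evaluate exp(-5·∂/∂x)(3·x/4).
\frac{3 x}{4} - \frac{15}{4}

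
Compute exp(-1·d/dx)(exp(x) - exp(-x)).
- e^{1 - x} + e^{x - 1}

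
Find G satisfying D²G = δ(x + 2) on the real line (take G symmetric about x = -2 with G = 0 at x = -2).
\frac{|x + 2|}{2}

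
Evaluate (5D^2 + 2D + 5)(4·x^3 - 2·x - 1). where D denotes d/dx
20 x^{3} + 24 x^{2} + 110 x - 9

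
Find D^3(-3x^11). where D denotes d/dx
- 2970 x^{8}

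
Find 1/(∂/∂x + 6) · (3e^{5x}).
\frac{3 e^{5 x}}{11}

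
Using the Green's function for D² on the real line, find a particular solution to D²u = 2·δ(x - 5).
|x - 5|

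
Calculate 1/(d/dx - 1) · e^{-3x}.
- \frac{e^{- 3 x}}{4}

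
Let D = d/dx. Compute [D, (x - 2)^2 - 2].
2 x - 4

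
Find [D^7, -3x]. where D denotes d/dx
-21D^{6}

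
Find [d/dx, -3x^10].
- 30 x^{9}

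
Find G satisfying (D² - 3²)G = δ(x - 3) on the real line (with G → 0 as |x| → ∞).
-\frac{e^{-3|x - 3|}}{6}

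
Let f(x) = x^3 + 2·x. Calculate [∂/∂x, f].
3 x^{2} + 2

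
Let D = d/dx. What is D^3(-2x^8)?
- 672 x^{5}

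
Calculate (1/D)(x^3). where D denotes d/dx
\frac{x^{4}}{4}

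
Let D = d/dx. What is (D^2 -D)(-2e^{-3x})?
- 24 e^{- 3 x}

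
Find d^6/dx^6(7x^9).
423360 x^{3}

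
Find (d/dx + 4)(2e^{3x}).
14 e^{3 x}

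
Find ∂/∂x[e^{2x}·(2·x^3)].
x^{2} \left(4 x + 6\right) e^{2 x}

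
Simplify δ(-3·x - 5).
\frac{\delta(x + 5/3)}{3}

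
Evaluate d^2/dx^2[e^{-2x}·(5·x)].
20 \left(x - 1\right) e^{- 2 x}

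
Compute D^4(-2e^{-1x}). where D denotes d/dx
- 2 e^{- x}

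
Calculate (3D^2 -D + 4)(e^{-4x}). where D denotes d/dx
56 e^{- 4 x}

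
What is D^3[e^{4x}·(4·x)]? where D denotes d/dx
\left(256 x + 192\right) e^{4 x}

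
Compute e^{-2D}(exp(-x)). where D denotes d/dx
e^{2 - x}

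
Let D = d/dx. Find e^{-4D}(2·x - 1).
2 x - 9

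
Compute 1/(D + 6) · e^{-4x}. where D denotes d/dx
\frac{e^{- 4 x}}{2}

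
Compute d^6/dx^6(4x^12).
2661120 x^{6}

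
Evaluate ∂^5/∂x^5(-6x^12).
- 570240 x^{7}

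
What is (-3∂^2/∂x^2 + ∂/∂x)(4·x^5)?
20 x^{3} \left(x - 12\right)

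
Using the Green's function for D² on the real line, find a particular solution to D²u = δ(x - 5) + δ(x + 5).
\frac{|x - 5|}{2} + \frac{|x + 5|}{2}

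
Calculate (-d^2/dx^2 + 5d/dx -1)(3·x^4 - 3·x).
- 3 x^{4} + 60 x^{3} - 36 x^{2} + 3 x - 15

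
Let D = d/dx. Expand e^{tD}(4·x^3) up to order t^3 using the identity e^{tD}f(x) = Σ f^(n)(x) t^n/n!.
4 t^{3} + 12 t^{2} x + 12 t x^{2} + 4 x^{3}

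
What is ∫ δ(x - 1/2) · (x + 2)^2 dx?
\frac{25}{4}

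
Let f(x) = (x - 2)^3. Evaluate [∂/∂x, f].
3 \left(x - 2\right)^{2}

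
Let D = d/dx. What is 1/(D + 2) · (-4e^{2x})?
- e^{2 x}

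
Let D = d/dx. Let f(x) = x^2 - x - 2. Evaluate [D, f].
2 x - 1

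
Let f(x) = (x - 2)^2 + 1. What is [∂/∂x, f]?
2 x - 4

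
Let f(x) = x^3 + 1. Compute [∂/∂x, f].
3 x^{2}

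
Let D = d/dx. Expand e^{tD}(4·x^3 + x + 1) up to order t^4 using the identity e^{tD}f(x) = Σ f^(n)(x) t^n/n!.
4 t^{3} + 12 t^{2} x + t \left(12 x^{2} + 1\right) + 4 x^{3} + x + 1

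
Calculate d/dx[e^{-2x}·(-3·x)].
3 \left(2 x - 1\right) e^{- 2 x}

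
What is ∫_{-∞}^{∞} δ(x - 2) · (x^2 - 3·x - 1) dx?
-3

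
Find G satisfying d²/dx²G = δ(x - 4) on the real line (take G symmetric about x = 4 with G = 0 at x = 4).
\frac{|x - 4|}{2}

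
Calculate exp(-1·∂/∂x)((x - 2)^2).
x^{2} - 6 x + 9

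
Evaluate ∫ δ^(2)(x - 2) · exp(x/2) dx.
\frac{e}{4}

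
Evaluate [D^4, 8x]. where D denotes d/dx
32D^{3}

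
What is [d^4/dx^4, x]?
4\frac{d^{3}}{dx^{3}}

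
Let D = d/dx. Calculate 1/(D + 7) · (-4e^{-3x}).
- e^{- 3 x}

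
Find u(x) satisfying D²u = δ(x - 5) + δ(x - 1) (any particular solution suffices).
\frac{|x - 5|}{2} + \frac{|x - 1|}{2}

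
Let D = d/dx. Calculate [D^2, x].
2D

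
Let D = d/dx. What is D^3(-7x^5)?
- 420 x^{2}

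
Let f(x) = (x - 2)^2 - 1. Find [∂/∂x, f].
2 x - 4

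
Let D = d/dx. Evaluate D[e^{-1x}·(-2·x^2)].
2 x \left(x - 2\right) e^{- x}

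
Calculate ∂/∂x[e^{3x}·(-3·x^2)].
3 x \left(- 3 x - 2\right) e^{3 x}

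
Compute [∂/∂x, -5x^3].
- 15 x^{2}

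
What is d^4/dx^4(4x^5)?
480 x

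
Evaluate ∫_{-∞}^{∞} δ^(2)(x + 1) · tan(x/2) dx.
- \frac{\tan{\left(\frac{1}{2} \right)}}{2} - \frac{\tan^{3}{\left(\frac{1}{2} \right)}}{2}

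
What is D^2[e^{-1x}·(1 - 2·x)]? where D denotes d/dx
\left(5 - 2 x\right) e^{- x}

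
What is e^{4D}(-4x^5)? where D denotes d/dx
- 4 x^{5} - 80 x^{4} - 640 x^{3} - 2560 x^{2} - 5120 x - 4096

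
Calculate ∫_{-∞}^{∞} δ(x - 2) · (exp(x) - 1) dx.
-1 + e^{2}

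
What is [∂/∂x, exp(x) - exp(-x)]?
2 \cosh{\left(x \right)}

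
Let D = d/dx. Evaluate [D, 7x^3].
21 x^{2}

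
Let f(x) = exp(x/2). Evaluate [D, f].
\frac{e^{\frac{x}{2}}}{2}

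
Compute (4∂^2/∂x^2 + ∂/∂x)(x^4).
4 x^{2} \left(x + 12\right)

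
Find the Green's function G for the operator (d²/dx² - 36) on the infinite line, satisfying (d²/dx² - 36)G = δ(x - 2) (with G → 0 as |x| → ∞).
-\frac{e^{-6|x - 2|}}{12}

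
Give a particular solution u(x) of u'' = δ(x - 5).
\frac{|x - 5|}{2}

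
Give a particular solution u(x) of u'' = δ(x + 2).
\frac{|x + 2|}{2}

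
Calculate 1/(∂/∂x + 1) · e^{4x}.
\frac{e^{4 x}}{5}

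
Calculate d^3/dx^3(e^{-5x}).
- 125 e^{- 5 x}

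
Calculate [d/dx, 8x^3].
24 x^{2}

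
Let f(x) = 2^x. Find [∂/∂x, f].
2^{x} \log{\left(2 \right)}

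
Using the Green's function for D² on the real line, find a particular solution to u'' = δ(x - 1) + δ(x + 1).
\frac{|x - 1|}{2} + \frac{|x + 1|}{2}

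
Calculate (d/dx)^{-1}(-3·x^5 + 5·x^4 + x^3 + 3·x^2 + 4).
- \frac{x^{6}}{2} + x^{5} + \frac{x^{4}}{4} + x^{3} + 4 x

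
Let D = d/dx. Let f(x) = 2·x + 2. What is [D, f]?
2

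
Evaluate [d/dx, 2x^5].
10 x^{4}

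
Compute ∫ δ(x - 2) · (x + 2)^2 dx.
16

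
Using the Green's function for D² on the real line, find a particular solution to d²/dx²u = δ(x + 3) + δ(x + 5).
\frac{|x + 3|}{2} + \frac{|x + 5|}{2}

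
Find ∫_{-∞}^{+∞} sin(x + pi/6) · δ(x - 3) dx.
\sin{\left(\frac{\pi}{6} + 3 \right)}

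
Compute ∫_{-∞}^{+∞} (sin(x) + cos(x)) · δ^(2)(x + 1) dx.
- \cos{\left(1 \right)} + \sin{\left(1 \right)}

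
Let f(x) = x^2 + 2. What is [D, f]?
2 x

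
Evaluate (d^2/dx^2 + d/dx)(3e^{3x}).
36 e^{3 x}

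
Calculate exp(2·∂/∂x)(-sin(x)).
- \sin{\left(x + 2 \right)}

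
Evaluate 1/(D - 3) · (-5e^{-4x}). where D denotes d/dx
\frac{5 e^{- 4 x}}{7}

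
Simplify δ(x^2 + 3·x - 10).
\frac{\delta(x - 2) + \delta(x + 5)}{7}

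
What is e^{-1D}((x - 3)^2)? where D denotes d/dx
x^{2} - 8 x + 16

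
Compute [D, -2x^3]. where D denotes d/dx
- 6 x^{2}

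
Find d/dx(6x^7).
42 x^{6}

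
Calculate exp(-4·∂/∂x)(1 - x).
5 - x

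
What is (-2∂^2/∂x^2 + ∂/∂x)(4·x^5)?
20 x^{3} \left(x - 8\right)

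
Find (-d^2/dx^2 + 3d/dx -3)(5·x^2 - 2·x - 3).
- 15 x^{2} + 36 x - 7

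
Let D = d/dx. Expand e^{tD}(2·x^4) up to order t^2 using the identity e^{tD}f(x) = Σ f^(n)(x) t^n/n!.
2 x^{2} \left(6 t^{2} + 4 t x + x^{2}\right)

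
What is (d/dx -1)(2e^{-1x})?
- 4 e^{- x}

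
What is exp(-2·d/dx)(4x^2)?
4 x^{2} - 16 x + 16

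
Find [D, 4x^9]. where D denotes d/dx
36 x^{8}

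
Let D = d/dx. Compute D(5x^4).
20 x^{3}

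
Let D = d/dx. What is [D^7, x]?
7D^{6}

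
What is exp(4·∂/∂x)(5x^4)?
5 x^{4} + 80 x^{3} + 480 x^{2} + 1280 x + 1280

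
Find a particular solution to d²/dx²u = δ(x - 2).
\frac{|x - 2|}{2}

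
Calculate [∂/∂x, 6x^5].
30 x^{4}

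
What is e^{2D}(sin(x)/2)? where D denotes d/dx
\frac{\sin{\left(x + 2 \right)}}{2}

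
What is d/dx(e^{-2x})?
- 2 e^{- 2 x}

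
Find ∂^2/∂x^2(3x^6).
90 x^{4}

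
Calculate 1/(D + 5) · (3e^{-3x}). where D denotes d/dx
\frac{3 e^{- 3 x}}{2}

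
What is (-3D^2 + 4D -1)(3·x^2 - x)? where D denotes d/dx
- 3 x^{2} + 25 x - 22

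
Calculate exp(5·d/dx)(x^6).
x^{6} + 30 x^{5} + 375 x^{4} + 2500 x^{3} + 9375 x^{2} + 18750 x + 15625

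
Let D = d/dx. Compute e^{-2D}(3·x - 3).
3 x - 9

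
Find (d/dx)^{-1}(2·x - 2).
x^{2} - 2 x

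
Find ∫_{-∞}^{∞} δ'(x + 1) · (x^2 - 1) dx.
2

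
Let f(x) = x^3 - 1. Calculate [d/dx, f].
3 x^{2}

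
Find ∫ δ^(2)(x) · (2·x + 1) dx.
0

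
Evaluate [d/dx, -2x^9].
- 18 x^{8}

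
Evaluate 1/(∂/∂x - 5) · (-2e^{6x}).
- 2 e^{6 x}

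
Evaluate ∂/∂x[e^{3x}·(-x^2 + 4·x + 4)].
\left(- 3 x^{2} + 10 x + 16\right) e^{3 x}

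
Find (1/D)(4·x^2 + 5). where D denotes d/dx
\frac{4 x^{3}}{3} + 5 x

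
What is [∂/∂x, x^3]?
3 x^{2}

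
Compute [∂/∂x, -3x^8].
- 24 x^{7}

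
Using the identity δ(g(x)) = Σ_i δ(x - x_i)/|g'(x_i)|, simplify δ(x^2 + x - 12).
\frac{\delta(x + 4) + \delta(x - 3)}{7}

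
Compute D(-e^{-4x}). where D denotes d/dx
4 e^{- 4 x}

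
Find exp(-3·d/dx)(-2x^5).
- 2 x^{5} + 30 x^{4} - 180 x^{3} + 540 x^{2} - 810 x + 486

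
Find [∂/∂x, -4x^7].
- 28 x^{6}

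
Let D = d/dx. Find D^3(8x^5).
480 x^{2}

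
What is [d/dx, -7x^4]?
- 28 x^{3}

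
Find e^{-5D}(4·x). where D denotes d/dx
4 x - 20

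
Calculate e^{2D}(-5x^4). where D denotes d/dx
- 5 x^{4} - 40 x^{3} - 120 x^{2} - 160 x - 80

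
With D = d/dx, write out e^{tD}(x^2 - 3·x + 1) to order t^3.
t^{2} + t \left(2 x - 3\right) + x^{2} - 3 x + 1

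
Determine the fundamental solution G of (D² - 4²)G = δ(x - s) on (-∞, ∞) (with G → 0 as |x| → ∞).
-\frac{e^{-4|x-s|}}{8}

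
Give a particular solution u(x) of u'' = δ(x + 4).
\frac{|x + 4|}{2}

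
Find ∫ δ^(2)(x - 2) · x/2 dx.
0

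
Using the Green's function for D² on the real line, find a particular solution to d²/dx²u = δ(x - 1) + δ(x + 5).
\frac{|x - 1|}{2} + \frac{|x + 5|}{2}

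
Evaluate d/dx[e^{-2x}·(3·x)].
3 \left(1 - 2 x\right) e^{- 2 x}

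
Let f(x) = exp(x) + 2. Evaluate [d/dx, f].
e^{x}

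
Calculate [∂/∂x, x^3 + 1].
3 x^{2}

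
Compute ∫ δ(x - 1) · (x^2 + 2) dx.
3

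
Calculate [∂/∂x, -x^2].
- 2 x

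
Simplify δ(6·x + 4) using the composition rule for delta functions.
\frac{\delta(x + 2/3)}{6}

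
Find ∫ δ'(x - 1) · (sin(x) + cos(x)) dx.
- \cos{\left(1 \right)} + \sin{\left(1 \right)}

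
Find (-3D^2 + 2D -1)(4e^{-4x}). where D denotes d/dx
- 228 e^{- 4 x}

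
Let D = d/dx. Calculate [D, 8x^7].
56 x^{6}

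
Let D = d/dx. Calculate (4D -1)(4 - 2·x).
2 x - 12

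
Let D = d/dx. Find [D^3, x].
3D^{2}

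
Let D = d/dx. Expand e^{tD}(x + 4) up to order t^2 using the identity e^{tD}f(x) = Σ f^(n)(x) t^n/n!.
t + x + 4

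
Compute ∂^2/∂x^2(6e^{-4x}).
96 e^{- 4 x}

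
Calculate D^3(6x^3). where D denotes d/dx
36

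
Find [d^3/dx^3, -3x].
-9\frac{d^{2}}{dx^{2}}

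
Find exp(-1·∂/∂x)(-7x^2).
- 7 x^{2} + 14 x - 7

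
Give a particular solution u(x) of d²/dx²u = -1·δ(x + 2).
-\frac{|x + 2|}{2}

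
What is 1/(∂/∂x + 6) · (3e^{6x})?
\frac{e^{6 x}}{4}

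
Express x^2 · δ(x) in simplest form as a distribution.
0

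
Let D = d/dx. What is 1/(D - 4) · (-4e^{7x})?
- \frac{4 e^{7 x}}{3}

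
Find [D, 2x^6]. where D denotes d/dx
12 x^{5}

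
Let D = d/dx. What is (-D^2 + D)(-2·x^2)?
4 - 4 x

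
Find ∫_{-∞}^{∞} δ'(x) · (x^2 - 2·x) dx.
2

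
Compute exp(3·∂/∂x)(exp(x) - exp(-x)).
2 \sinh{\left(x + 3 \right)}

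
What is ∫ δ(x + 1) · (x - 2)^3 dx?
-27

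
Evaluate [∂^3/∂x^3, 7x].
21\frac{d^{2}}{dx^{2}}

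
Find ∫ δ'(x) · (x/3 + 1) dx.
- \frac{1}{3}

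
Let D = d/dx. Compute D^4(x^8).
1680 x^{4}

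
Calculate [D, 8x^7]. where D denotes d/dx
56 x^{6}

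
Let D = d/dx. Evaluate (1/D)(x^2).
\frac{x^{3}}{3}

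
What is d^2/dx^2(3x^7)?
126 x^{5}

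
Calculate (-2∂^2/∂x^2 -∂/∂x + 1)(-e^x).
2 e^{x}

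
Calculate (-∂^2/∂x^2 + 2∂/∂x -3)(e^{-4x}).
- 27 e^{- 4 x}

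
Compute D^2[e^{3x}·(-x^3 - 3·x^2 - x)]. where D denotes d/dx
\left(- 9 x^{3} - 45 x^{2} - 51 x - 12\right) e^{3 x}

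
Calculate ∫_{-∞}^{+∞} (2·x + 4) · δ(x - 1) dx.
6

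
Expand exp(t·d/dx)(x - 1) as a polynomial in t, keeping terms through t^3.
t + x - 1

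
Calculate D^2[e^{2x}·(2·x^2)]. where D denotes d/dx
\left(8 x^{2} + 16 x + 4\right) e^{2 x}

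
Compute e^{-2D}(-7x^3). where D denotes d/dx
- 7 x^{3} + 42 x^{2} - 84 x + 56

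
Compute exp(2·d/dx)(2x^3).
2 x^{3} + 12 x^{2} + 24 x + 16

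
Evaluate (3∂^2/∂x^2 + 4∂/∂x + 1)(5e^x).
40 e^{x}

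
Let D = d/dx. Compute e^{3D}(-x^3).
- x^{3} - 9 x^{2} - 27 x - 27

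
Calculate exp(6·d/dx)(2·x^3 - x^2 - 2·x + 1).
2 x^{3} + 35 x^{2} + 202 x + 385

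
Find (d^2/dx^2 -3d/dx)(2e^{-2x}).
20 e^{- 2 x}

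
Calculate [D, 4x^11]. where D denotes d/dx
44 x^{10}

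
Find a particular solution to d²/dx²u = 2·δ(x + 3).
|x + 3|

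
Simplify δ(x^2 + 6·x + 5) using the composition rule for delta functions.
\frac{\delta(x + 1) + \delta(x + 5)}{4}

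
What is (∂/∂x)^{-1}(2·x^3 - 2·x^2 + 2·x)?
\frac{x^{4}}{2} - \frac{2 x^{3}}{3} + x^{2}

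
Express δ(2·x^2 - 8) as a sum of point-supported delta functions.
\frac{\delta(x - 2) + \delta(x + 2)}{8}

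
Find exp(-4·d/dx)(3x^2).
3 x^{2} - 24 x + 48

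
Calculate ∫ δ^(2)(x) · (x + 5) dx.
0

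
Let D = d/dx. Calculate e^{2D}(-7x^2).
- 7 x^{2} - 28 x - 28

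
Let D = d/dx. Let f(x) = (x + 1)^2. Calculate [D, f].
2 x + 2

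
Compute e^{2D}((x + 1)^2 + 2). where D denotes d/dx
x^{2} + 6 x + 11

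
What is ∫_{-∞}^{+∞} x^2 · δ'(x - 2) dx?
-4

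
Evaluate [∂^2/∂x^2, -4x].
-8\frac{d}{dx}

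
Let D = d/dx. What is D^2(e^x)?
e^{x}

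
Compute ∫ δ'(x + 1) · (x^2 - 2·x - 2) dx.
4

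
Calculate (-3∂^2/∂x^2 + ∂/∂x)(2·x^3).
6 x \left(x - 6\right)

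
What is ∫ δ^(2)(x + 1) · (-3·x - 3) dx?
0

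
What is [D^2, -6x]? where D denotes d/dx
-12D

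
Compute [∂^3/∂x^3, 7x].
21\frac{d^{2}}{dx^{2}}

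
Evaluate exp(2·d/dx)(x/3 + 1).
\frac{x}{3} + \frac{5}{3}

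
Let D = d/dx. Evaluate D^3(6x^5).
360 x^{2}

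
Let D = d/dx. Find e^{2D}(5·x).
5 x + 10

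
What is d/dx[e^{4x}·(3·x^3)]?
x^{2} \left(12 x + 9\right) e^{4 x}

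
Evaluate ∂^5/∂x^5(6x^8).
40320 x^{3}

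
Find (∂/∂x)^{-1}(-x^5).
- \frac{x^{6}}{6}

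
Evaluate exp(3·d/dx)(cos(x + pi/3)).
\cos{\left(x + \frac{\pi}{3} + 3 \right)}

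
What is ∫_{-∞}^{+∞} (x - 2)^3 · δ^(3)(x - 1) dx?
-6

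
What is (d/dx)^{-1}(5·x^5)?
\frac{5 x^{6}}{6}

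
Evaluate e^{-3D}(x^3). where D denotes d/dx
x^{3} - 9 x^{2} + 27 x - 27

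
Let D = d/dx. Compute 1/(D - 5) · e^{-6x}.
- \frac{e^{- 6 x}}{11}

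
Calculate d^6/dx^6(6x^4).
0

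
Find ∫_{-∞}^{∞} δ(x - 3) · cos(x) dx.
\cos{\left(3 \right)}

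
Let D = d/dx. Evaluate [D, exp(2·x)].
2 e^{2 x}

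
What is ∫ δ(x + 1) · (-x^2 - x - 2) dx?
-2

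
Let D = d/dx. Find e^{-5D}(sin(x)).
\sin{\left(x - 5 \right)}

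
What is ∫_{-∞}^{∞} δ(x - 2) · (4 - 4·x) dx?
-4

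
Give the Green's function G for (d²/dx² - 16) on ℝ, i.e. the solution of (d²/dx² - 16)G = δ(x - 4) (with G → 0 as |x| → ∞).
-\frac{e^{-4|x - 4|}}{8}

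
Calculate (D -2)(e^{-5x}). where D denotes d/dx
- 7 e^{- 5 x}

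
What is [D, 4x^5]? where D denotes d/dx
20 x^{4}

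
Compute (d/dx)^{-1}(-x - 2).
- \frac{x^{2}}{2} - 2 x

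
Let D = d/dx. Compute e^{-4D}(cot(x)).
\cot{\left(x - 4 \right)}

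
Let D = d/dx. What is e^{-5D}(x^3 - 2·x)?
x^{3} - 15 x^{2} + 73 x - 115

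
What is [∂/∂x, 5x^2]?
10 x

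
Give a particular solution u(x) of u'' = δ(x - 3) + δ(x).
\frac{|x - 3|}{2} + \frac{|x|}{2}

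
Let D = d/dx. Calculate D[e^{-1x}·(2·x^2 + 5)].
\left(- 2 x^{2} + 4 x - 5\right) e^{- x}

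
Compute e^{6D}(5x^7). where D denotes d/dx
5 x^{7} + 210 x^{6} + 3780 x^{5} + 37800 x^{4} + 226800 x^{3} + 816480 x^{2} + 1632960 x + 1399680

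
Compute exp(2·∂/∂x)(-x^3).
- x^{3} - 6 x^{2} - 12 x - 8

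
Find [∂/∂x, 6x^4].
24 x^{3}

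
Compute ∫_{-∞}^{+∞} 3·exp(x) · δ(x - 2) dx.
3 e^{2}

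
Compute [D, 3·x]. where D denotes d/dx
3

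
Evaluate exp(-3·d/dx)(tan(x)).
\tan{\left(x - 3 \right)}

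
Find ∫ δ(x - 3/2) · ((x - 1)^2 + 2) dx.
\frac{9}{4}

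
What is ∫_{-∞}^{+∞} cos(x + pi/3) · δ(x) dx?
\frac{1}{2}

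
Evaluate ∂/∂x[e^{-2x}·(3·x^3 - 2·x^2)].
x \left(- 6 x^{2} + 13 x - 4\right) e^{- 2 x}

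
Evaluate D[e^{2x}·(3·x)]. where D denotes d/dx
\left(6 x + 3\right) e^{2 x}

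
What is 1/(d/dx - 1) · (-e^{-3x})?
\frac{e^{- 3 x}}{4}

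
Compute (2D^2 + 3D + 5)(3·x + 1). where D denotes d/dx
15 x + 14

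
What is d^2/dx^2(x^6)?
30 x^{4}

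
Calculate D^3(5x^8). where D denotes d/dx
1680 x^{5}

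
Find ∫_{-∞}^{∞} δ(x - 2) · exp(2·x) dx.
e^{4}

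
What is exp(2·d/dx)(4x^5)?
4 x^{5} + 40 x^{4} + 160 x^{3} + 320 x^{2} + 320 x + 128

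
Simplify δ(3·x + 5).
\frac{\delta(x + 5/3)}{3}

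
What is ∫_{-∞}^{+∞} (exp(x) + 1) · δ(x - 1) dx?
1 + e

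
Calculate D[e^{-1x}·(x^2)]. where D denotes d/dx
x \left(2 - x\right) e^{- x}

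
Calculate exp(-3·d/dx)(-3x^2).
- 3 x^{2} + 18 x - 27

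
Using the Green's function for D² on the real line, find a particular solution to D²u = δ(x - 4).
\frac{|x - 4|}{2}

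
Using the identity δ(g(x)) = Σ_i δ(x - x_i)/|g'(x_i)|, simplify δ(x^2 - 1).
\frac{\delta(x - 1) + \delta(x + 1)}{2}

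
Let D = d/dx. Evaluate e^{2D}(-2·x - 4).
- 2 x - 8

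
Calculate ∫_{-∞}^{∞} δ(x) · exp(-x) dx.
1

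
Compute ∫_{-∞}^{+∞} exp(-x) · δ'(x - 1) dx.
e^{-1}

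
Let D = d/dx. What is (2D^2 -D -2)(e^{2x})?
4 e^{2 x}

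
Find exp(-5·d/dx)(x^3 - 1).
x^{3} - 15 x^{2} + 75 x - 126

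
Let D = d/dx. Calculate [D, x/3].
\frac{1}{3}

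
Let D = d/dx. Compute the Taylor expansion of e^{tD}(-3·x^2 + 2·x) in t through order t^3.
- 3 t^{2} - 2 t \left(3 x - 1\right) - 3 x^{2} + 2 x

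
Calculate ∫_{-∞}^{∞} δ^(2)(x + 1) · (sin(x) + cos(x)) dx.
- \cos{\left(1 \right)} + \sin{\left(1 \right)}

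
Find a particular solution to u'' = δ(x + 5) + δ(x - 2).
\frac{|x + 5|}{2} + \frac{|x - 2|}{2}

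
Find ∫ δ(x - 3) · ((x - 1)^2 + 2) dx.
6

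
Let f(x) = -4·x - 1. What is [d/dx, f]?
-4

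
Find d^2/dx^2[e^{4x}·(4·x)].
\left(64 x + 32\right) e^{4 x}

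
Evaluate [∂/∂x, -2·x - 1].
-2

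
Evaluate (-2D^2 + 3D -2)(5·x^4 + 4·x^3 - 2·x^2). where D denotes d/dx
- 10 x^{4} + 52 x^{3} - 80 x^{2} - 60 x + 8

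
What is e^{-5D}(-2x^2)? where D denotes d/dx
- 2 x^{2} + 20 x - 50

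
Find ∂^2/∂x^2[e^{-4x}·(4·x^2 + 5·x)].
16 \left(4 x^{2} + x - 2\right) e^{- 4 x}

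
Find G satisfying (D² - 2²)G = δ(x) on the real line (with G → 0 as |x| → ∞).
-\frac{e^{-2|x|}}{4}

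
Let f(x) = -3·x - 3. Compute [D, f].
-3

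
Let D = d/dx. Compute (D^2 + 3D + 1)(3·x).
3 x + 9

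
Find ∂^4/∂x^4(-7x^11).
- 55440 x^{7}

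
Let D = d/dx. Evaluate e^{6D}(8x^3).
8 x^{3} + 144 x^{2} + 864 x + 1728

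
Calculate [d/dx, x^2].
2 x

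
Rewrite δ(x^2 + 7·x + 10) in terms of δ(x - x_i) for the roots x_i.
\frac{\delta(x + 2) + \delta(x + 5)}{3}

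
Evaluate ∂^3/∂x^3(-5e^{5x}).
- 625 e^{5 x}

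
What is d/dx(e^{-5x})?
- 5 e^{- 5 x}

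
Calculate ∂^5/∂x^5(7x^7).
17640 x^{2}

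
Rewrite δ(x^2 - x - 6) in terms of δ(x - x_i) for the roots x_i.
\frac{\delta(x + 2) + \delta(x - 3)}{5}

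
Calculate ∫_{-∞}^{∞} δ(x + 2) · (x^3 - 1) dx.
-9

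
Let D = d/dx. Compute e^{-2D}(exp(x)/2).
\frac{e^{x - 2}}{2}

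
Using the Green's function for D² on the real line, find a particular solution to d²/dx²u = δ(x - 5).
\frac{|x - 5|}{2}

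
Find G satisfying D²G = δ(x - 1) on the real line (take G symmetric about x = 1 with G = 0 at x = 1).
\frac{|x - 1|}{2}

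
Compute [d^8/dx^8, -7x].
-56\frac{d^{7}}{dx^{7}}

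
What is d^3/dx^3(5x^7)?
1050 x^{4}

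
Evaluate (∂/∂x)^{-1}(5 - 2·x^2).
- \frac{2 x^{3}}{3} + 5 x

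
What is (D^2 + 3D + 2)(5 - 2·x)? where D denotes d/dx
4 - 4 x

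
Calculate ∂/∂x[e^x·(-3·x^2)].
3 x \left(- x - 2\right) e^{x}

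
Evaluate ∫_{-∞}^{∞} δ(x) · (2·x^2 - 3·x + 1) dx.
1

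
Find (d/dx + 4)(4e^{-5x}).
- 4 e^{- 5 x}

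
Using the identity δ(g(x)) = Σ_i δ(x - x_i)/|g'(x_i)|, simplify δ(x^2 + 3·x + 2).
\frac{\delta(x + 1) + \delta(x + 2)}{1}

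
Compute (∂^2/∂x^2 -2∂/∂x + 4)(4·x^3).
8 x \left(2 x^{2} - 3 x + 3\right)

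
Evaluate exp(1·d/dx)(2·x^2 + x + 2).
2 x^{2} + 5 x + 5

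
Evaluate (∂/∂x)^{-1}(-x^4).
- \frac{x^{5}}{5}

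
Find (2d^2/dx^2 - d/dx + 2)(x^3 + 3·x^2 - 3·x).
2 x^{3} + 3 x^{2} + 15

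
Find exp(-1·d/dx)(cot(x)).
\cot{\left(x - 1 \right)}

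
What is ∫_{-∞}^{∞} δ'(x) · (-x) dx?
1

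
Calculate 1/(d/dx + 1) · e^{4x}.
\frac{e^{4 x}}{5}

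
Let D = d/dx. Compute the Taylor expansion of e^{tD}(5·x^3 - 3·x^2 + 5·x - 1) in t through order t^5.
5 t^{3} + t^{2} \left(15 x - 3\right) + t \left(15 x^{2} - 6 x + 5\right) + 5 x^{3} - 3 x^{2} + 5 x - 1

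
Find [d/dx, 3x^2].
6 x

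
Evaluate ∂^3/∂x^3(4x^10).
2880 x^{7}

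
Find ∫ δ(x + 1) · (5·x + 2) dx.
-3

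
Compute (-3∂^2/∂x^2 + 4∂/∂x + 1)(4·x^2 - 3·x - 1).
4 x^{2} + 29 x - 37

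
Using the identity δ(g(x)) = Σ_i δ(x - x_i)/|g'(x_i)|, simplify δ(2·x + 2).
\frac{\delta(x + 1)}{2}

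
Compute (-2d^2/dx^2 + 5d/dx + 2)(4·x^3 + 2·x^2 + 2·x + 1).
8 x^{3} + 64 x^{2} - 24 x + 4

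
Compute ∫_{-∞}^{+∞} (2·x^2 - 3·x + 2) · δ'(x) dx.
3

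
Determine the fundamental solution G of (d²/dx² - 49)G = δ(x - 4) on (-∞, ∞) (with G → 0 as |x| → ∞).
-\frac{e^{-7|x - 4|}}{14}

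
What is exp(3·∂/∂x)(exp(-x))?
e^{- x - 3}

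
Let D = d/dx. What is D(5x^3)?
15 x^{2}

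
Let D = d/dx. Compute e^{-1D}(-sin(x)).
- \sin{\left(x - 1 \right)}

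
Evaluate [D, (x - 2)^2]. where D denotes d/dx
2 x - 4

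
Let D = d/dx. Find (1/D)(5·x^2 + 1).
\frac{5 x^{3}}{3} + x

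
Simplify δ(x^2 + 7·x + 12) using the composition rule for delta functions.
\frac{\delta(x + 4) + \delta(x + 3)}{1}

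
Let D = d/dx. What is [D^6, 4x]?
24D^{5}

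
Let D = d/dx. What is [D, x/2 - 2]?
\frac{1}{2}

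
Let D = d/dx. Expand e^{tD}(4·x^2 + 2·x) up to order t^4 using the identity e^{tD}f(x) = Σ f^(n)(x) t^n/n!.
4 t^{2} + 2 t \left(4 x + 1\right) + 4 x^{2} + 2 x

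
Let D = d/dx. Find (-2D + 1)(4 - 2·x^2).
- 2 x^{2} + 8 x + 4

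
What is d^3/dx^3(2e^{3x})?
54 e^{3 x}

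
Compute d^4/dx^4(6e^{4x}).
1536 e^{4 x}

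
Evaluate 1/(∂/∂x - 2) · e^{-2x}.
- \frac{e^{- 2 x}}{4}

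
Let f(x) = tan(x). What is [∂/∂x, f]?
\frac{1}{\cos^{2}{\left(x \right)}}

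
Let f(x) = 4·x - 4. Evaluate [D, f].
4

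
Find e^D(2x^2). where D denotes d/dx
2 x^{2} + 4 x + 2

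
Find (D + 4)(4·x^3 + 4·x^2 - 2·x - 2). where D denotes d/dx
16 x^{3} + 28 x^{2} - 10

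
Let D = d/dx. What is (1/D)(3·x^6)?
\frac{3 x^{7}}{7}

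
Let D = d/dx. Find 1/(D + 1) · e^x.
\frac{e^{x}}{2}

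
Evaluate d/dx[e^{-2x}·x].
\left(1 - 2 x\right) e^{- 2 x}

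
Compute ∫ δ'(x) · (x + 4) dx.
-1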